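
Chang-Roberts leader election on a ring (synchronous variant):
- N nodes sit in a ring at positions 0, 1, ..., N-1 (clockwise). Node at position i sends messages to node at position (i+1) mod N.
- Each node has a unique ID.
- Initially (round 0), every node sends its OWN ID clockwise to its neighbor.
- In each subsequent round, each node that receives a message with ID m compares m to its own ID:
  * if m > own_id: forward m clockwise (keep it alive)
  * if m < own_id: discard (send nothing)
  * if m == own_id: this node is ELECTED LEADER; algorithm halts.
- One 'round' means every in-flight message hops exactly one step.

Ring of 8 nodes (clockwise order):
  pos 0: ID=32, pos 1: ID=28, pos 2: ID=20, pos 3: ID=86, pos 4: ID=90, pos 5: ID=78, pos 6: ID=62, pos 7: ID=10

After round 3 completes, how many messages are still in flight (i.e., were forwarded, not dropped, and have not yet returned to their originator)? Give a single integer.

Answer: 3

Derivation:
Round 1: pos1(id28) recv 32: fwd; pos2(id20) recv 28: fwd; pos3(id86) recv 20: drop; pos4(id90) recv 86: drop; pos5(id78) recv 90: fwd; pos6(id62) recv 78: fwd; pos7(id10) recv 62: fwd; pos0(id32) recv 10: drop
Round 2: pos2(id20) recv 32: fwd; pos3(id86) recv 28: drop; pos6(id62) recv 90: fwd; pos7(id10) recv 78: fwd; pos0(id32) recv 62: fwd
Round 3: pos3(id86) recv 32: drop; pos7(id10) recv 90: fwd; pos0(id32) recv 78: fwd; pos1(id28) recv 62: fwd
After round 3: 3 messages still in flight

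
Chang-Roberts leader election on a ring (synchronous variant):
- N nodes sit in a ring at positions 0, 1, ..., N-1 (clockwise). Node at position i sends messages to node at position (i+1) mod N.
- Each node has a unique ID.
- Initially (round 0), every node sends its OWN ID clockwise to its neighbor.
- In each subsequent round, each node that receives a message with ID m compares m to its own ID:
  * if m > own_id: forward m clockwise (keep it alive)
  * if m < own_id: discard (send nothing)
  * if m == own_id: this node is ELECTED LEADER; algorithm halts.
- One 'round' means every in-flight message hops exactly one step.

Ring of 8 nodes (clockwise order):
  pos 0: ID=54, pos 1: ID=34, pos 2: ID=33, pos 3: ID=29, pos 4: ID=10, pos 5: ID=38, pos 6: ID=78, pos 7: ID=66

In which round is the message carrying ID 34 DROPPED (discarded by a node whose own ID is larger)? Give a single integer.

Answer: 4

Derivation:
Round 1: pos1(id34) recv 54: fwd; pos2(id33) recv 34: fwd; pos3(id29) recv 33: fwd; pos4(id10) recv 29: fwd; pos5(id38) recv 10: drop; pos6(id78) recv 38: drop; pos7(id66) recv 78: fwd; pos0(id54) recv 66: fwd
Round 2: pos2(id33) recv 54: fwd; pos3(id29) recv 34: fwd; pos4(id10) recv 33: fwd; pos5(id38) recv 29: drop; pos0(id54) recv 78: fwd; pos1(id34) recv 66: fwd
Round 3: pos3(id29) recv 54: fwd; pos4(id10) recv 34: fwd; pos5(id38) recv 33: drop; pos1(id34) recv 78: fwd; pos2(id33) recv 66: fwd
Round 4: pos4(id10) recv 54: fwd; pos5(id38) recv 34: drop; pos2(id33) recv 78: fwd; pos3(id29) recv 66: fwd
Round 5: pos5(id38) recv 54: fwd; pos3(id29) recv 78: fwd; pos4(id10) recv 66: fwd
Round 6: pos6(id78) recv 54: drop; pos4(id10) recv 78: fwd; pos5(id38) recv 66: fwd
Round 7: pos5(id38) recv 78: fwd; pos6(id78) recv 66: drop
Round 8: pos6(id78) recv 78: ELECTED
Message ID 34 originates at pos 1; dropped at pos 5 in round 4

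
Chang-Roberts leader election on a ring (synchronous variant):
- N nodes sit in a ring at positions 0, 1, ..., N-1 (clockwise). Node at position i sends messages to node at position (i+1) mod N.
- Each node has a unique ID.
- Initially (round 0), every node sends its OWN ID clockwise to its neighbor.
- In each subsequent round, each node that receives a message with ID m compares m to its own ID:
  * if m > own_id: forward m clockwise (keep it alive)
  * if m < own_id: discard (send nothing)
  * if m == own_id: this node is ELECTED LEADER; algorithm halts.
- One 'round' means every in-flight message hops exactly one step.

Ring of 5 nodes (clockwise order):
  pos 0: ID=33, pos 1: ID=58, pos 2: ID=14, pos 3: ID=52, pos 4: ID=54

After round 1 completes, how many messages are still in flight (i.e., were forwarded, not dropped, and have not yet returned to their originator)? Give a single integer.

Answer: 2

Derivation:
Round 1: pos1(id58) recv 33: drop; pos2(id14) recv 58: fwd; pos3(id52) recv 14: drop; pos4(id54) recv 52: drop; pos0(id33) recv 54: fwd
After round 1: 2 messages still in flight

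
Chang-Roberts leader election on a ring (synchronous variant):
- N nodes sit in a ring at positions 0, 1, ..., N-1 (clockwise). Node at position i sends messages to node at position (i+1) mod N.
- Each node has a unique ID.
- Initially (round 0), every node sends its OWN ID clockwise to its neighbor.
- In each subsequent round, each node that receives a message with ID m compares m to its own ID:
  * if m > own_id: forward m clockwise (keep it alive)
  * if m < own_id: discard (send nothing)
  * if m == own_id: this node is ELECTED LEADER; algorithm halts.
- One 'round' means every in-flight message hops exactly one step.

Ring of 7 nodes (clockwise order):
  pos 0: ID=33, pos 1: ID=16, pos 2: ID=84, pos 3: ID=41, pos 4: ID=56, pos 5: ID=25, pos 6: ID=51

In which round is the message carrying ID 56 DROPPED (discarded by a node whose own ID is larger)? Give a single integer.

Answer: 5

Derivation:
Round 1: pos1(id16) recv 33: fwd; pos2(id84) recv 16: drop; pos3(id41) recv 84: fwd; pos4(id56) recv 41: drop; pos5(id25) recv 56: fwd; pos6(id51) recv 25: drop; pos0(id33) recv 51: fwd
Round 2: pos2(id84) recv 33: drop; pos4(id56) recv 84: fwd; pos6(id51) recv 56: fwd; pos1(id16) recv 51: fwd
Round 3: pos5(id25) recv 84: fwd; pos0(id33) recv 56: fwd; pos2(id84) recv 51: drop
Round 4: pos6(id51) recv 84: fwd; pos1(id16) recv 56: fwd
Round 5: pos0(id33) recv 84: fwd; pos2(id84) recv 56: drop
Round 6: pos1(id16) recv 84: fwd
Round 7: pos2(id84) recv 84: ELECTED
Message ID 56 originates at pos 4; dropped at pos 2 in round 5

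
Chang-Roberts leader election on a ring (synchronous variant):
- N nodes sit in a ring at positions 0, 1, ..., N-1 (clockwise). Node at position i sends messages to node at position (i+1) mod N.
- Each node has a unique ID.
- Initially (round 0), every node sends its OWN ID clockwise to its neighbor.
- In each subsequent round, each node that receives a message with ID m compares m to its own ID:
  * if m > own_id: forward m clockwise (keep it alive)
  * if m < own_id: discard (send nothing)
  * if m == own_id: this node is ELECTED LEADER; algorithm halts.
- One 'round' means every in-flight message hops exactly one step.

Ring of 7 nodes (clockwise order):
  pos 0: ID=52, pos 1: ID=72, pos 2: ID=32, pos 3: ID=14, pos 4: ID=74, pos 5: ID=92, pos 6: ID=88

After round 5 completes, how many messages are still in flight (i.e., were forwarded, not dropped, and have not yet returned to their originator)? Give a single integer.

Round 1: pos1(id72) recv 52: drop; pos2(id32) recv 72: fwd; pos3(id14) recv 32: fwd; pos4(id74) recv 14: drop; pos5(id92) recv 74: drop; pos6(id88) recv 92: fwd; pos0(id52) recv 88: fwd
Round 2: pos3(id14) recv 72: fwd; pos4(id74) recv 32: drop; pos0(id52) recv 92: fwd; pos1(id72) recv 88: fwd
Round 3: pos4(id74) recv 72: drop; pos1(id72) recv 92: fwd; pos2(id32) recv 88: fwd
Round 4: pos2(id32) recv 92: fwd; pos3(id14) recv 88: fwd
Round 5: pos3(id14) recv 92: fwd; pos4(id74) recv 88: fwd
After round 5: 2 messages still in flight

Answer: 2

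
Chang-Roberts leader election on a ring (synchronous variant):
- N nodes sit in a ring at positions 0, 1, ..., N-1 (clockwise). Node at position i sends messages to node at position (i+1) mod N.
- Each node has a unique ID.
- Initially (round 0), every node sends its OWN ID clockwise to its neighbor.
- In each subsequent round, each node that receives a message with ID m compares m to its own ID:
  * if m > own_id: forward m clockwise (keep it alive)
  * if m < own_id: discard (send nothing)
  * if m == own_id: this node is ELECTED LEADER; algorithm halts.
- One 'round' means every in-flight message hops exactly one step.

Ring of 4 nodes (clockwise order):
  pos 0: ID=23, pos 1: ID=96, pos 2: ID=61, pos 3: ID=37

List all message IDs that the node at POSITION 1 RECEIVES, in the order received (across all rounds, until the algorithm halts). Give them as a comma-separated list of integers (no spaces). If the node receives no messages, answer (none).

Answer: 23,37,61,96

Derivation:
Round 1: pos1(id96) recv 23: drop; pos2(id61) recv 96: fwd; pos3(id37) recv 61: fwd; pos0(id23) recv 37: fwd
Round 2: pos3(id37) recv 96: fwd; pos0(id23) recv 61: fwd; pos1(id96) recv 37: drop
Round 3: pos0(id23) recv 96: fwd; pos1(id96) recv 61: drop
Round 4: pos1(id96) recv 96: ELECTED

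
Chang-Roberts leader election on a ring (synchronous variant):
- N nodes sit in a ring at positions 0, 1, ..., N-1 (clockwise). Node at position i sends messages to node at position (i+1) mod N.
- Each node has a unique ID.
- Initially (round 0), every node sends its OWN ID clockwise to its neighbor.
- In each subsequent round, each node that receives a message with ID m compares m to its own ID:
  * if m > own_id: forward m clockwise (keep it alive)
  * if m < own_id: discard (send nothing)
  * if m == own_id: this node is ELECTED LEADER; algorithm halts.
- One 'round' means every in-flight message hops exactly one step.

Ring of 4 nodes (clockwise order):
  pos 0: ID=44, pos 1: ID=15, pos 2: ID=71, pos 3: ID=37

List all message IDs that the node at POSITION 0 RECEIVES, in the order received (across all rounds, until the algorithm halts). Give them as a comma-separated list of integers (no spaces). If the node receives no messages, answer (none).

Answer: 37,71

Derivation:
Round 1: pos1(id15) recv 44: fwd; pos2(id71) recv 15: drop; pos3(id37) recv 71: fwd; pos0(id44) recv 37: drop
Round 2: pos2(id71) recv 44: drop; pos0(id44) recv 71: fwd
Round 3: pos1(id15) recv 71: fwd
Round 4: pos2(id71) recv 71: ELECTED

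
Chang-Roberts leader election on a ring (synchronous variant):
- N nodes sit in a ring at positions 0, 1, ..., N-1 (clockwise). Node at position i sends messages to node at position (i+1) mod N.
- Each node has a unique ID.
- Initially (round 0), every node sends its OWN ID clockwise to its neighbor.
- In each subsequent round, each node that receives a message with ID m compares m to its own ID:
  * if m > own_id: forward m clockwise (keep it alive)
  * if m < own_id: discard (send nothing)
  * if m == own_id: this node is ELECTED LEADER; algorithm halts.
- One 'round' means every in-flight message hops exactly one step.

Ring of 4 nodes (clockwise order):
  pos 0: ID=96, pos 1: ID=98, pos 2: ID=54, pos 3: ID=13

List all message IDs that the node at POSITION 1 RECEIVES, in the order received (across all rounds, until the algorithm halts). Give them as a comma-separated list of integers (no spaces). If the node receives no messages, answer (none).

Round 1: pos1(id98) recv 96: drop; pos2(id54) recv 98: fwd; pos3(id13) recv 54: fwd; pos0(id96) recv 13: drop
Round 2: pos3(id13) recv 98: fwd; pos0(id96) recv 54: drop
Round 3: pos0(id96) recv 98: fwd
Round 4: pos1(id98) recv 98: ELECTED

Answer: 96,98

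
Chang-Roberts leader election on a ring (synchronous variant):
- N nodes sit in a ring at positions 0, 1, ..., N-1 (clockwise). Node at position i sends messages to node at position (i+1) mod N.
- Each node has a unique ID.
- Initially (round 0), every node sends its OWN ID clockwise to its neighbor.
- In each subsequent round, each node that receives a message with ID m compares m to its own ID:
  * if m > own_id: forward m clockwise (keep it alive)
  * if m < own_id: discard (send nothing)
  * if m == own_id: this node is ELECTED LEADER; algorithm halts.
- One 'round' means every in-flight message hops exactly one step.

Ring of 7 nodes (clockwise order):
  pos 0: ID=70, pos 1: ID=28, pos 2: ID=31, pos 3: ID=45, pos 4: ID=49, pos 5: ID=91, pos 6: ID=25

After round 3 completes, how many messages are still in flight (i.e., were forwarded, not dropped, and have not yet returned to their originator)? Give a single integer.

Answer: 2

Derivation:
Round 1: pos1(id28) recv 70: fwd; pos2(id31) recv 28: drop; pos3(id45) recv 31: drop; pos4(id49) recv 45: drop; pos5(id91) recv 49: drop; pos6(id25) recv 91: fwd; pos0(id70) recv 25: drop
Round 2: pos2(id31) recv 70: fwd; pos0(id70) recv 91: fwd
Round 3: pos3(id45) recv 70: fwd; pos1(id28) recv 91: fwd
After round 3: 2 messages still in flight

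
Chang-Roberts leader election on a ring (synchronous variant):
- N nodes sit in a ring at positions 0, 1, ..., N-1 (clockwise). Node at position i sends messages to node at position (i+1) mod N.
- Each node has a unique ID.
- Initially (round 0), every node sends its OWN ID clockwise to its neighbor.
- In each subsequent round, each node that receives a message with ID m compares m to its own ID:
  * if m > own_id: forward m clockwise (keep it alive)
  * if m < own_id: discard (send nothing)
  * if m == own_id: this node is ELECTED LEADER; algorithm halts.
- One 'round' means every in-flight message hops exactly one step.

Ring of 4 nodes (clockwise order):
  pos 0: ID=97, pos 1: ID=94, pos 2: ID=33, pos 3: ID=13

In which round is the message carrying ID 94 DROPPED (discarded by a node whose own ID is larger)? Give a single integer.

Round 1: pos1(id94) recv 97: fwd; pos2(id33) recv 94: fwd; pos3(id13) recv 33: fwd; pos0(id97) recv 13: drop
Round 2: pos2(id33) recv 97: fwd; pos3(id13) recv 94: fwd; pos0(id97) recv 33: drop
Round 3: pos3(id13) recv 97: fwd; pos0(id97) recv 94: drop
Round 4: pos0(id97) recv 97: ELECTED
Message ID 94 originates at pos 1; dropped at pos 0 in round 3

Answer: 3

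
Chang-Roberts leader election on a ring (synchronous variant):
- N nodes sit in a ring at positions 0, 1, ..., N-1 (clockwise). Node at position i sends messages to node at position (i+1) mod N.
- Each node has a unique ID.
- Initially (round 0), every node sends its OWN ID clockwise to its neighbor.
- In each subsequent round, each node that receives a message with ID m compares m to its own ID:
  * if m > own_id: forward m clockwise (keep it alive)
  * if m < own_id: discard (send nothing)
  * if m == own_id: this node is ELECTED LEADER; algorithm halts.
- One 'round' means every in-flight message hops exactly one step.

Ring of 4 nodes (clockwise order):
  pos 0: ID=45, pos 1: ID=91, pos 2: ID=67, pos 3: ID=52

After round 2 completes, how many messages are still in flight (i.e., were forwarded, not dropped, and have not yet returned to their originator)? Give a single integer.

Round 1: pos1(id91) recv 45: drop; pos2(id67) recv 91: fwd; pos3(id52) recv 67: fwd; pos0(id45) recv 52: fwd
Round 2: pos3(id52) recv 91: fwd; pos0(id45) recv 67: fwd; pos1(id91) recv 52: drop
After round 2: 2 messages still in flight

Answer: 2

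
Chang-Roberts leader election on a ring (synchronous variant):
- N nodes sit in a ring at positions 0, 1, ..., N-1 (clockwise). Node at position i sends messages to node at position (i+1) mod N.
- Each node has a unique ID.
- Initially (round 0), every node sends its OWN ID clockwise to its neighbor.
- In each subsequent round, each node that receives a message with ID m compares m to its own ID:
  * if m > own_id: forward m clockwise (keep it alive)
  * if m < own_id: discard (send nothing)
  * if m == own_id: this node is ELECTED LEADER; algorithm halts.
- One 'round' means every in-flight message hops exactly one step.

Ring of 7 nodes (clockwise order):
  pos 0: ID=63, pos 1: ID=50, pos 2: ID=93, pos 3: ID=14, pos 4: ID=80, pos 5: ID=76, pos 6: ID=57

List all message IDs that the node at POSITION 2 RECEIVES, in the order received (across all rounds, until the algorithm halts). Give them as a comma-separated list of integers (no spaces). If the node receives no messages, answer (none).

Answer: 50,63,76,80,93

Derivation:
Round 1: pos1(id50) recv 63: fwd; pos2(id93) recv 50: drop; pos3(id14) recv 93: fwd; pos4(id80) recv 14: drop; pos5(id76) recv 80: fwd; pos6(id57) recv 76: fwd; pos0(id63) recv 57: drop
Round 2: pos2(id93) recv 63: drop; pos4(id80) recv 93: fwd; pos6(id57) recv 80: fwd; pos0(id63) recv 76: fwd
Round 3: pos5(id76) recv 93: fwd; pos0(id63) recv 80: fwd; pos1(id50) recv 76: fwd
Round 4: pos6(id57) recv 93: fwd; pos1(id50) recv 80: fwd; pos2(id93) recv 76: drop
Round 5: pos0(id63) recv 93: fwd; pos2(id93) recv 80: drop
Round 6: pos1(id50) recv 93: fwd
Round 7: pos2(id93) recv 93: ELECTED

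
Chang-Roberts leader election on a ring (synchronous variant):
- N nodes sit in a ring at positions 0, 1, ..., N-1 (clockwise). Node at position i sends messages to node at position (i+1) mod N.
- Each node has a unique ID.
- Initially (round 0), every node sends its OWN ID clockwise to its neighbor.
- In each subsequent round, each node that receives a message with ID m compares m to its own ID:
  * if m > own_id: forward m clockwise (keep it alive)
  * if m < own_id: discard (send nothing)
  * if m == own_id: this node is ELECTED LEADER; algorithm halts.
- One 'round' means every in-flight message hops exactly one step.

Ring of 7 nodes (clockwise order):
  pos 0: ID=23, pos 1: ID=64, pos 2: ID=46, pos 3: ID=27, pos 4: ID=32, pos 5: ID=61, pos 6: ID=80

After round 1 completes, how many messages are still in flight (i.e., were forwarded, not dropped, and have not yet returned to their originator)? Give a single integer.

Answer: 3

Derivation:
Round 1: pos1(id64) recv 23: drop; pos2(id46) recv 64: fwd; pos3(id27) recv 46: fwd; pos4(id32) recv 27: drop; pos5(id61) recv 32: drop; pos6(id80) recv 61: drop; pos0(id23) recv 80: fwd
After round 1: 3 messages still in flight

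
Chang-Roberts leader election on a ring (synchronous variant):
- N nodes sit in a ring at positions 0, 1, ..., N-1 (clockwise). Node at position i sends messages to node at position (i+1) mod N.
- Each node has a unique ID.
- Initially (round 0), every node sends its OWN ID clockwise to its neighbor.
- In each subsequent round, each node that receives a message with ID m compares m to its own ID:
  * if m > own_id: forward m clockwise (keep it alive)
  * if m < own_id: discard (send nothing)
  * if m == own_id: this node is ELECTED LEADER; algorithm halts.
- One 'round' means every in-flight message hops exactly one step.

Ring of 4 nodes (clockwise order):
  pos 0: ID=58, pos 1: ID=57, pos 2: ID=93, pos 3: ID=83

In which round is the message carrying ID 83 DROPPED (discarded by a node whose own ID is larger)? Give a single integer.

Round 1: pos1(id57) recv 58: fwd; pos2(id93) recv 57: drop; pos3(id83) recv 93: fwd; pos0(id58) recv 83: fwd
Round 2: pos2(id93) recv 58: drop; pos0(id58) recv 93: fwd; pos1(id57) recv 83: fwd
Round 3: pos1(id57) recv 93: fwd; pos2(id93) recv 83: drop
Round 4: pos2(id93) recv 93: ELECTED
Message ID 83 originates at pos 3; dropped at pos 2 in round 3

Answer: 3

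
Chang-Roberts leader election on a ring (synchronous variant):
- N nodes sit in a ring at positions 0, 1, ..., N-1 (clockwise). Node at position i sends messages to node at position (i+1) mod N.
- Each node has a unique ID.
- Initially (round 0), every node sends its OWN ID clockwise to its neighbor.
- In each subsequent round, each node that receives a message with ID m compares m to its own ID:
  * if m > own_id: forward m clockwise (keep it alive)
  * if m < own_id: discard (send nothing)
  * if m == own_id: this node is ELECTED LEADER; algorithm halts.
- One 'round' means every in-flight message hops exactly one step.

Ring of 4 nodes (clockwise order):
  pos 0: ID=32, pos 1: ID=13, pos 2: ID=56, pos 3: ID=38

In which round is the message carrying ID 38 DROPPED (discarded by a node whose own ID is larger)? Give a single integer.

Answer: 3

Derivation:
Round 1: pos1(id13) recv 32: fwd; pos2(id56) recv 13: drop; pos3(id38) recv 56: fwd; pos0(id32) recv 38: fwd
Round 2: pos2(id56) recv 32: drop; pos0(id32) recv 56: fwd; pos1(id13) recv 38: fwd
Round 3: pos1(id13) recv 56: fwd; pos2(id56) recv 38: drop
Round 4: pos2(id56) recv 56: ELECTED
Message ID 38 originates at pos 3; dropped at pos 2 in round 3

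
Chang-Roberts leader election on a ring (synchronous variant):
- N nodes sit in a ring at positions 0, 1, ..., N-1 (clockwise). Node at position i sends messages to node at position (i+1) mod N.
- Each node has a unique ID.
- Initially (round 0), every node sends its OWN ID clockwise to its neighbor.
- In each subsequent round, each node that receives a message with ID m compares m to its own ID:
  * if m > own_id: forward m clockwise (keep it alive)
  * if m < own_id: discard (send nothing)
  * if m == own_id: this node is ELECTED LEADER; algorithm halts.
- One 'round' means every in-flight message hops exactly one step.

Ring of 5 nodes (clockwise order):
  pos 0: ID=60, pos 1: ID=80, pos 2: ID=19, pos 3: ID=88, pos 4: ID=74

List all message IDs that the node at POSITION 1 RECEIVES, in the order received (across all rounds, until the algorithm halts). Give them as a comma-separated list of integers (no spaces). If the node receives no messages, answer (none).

Round 1: pos1(id80) recv 60: drop; pos2(id19) recv 80: fwd; pos3(id88) recv 19: drop; pos4(id74) recv 88: fwd; pos0(id60) recv 74: fwd
Round 2: pos3(id88) recv 80: drop; pos0(id60) recv 88: fwd; pos1(id80) recv 74: drop
Round 3: pos1(id80) recv 88: fwd
Round 4: pos2(id19) recv 88: fwd
Round 5: pos3(id88) recv 88: ELECTED

Answer: 60,74,88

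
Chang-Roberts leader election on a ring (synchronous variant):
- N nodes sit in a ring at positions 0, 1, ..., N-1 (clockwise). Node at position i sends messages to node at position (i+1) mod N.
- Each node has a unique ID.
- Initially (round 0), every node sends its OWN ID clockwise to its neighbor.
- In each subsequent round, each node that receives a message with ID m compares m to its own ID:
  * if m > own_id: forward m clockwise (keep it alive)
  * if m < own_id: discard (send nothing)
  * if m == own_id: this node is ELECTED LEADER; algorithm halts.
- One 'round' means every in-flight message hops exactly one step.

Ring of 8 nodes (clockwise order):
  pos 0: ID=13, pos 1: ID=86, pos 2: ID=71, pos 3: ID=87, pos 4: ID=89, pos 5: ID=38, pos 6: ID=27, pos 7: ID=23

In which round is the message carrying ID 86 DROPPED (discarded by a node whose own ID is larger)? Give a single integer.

Answer: 2

Derivation:
Round 1: pos1(id86) recv 13: drop; pos2(id71) recv 86: fwd; pos3(id87) recv 71: drop; pos4(id89) recv 87: drop; pos5(id38) recv 89: fwd; pos6(id27) recv 38: fwd; pos7(id23) recv 27: fwd; pos0(id13) recv 23: fwd
Round 2: pos3(id87) recv 86: drop; pos6(id27) recv 89: fwd; pos7(id23) recv 38: fwd; pos0(id13) recv 27: fwd; pos1(id86) recv 23: drop
Round 3: pos7(id23) recv 89: fwd; pos0(id13) recv 38: fwd; pos1(id86) recv 27: drop
Round 4: pos0(id13) recv 89: fwd; pos1(id86) recv 38: drop
Round 5: pos1(id86) recv 89: fwd
Round 6: pos2(id71) recv 89: fwd
Round 7: pos3(id87) recv 89: fwd
Round 8: pos4(id89) recv 89: ELECTED
Message ID 86 originates at pos 1; dropped at pos 3 in round 2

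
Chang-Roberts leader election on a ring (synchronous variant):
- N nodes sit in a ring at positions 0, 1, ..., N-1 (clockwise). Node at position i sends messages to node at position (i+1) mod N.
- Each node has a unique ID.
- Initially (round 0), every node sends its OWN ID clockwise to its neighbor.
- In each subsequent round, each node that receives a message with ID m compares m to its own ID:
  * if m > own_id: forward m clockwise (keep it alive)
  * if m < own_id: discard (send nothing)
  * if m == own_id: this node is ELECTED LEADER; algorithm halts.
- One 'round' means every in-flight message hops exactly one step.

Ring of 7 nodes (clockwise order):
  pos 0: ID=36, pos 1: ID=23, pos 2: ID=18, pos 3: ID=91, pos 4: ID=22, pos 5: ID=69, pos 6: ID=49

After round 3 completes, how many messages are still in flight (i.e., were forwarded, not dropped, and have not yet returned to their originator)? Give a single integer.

Round 1: pos1(id23) recv 36: fwd; pos2(id18) recv 23: fwd; pos3(id91) recv 18: drop; pos4(id22) recv 91: fwd; pos5(id69) recv 22: drop; pos6(id49) recv 69: fwd; pos0(id36) recv 49: fwd
Round 2: pos2(id18) recv 36: fwd; pos3(id91) recv 23: drop; pos5(id69) recv 91: fwd; pos0(id36) recv 69: fwd; pos1(id23) recv 49: fwd
Round 3: pos3(id91) recv 36: drop; pos6(id49) recv 91: fwd; pos1(id23) recv 69: fwd; pos2(id18) recv 49: fwd
After round 3: 3 messages still in flight

Answer: 3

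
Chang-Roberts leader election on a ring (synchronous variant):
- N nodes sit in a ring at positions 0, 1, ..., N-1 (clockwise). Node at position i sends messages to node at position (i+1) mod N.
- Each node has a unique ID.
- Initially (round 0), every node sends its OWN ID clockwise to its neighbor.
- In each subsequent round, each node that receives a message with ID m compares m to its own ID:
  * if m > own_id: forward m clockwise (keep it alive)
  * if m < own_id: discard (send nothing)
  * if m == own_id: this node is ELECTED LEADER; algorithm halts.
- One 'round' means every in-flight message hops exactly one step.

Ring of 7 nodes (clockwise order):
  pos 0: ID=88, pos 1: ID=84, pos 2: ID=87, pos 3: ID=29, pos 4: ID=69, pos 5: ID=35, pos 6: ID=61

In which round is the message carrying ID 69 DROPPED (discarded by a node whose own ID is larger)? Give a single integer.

Answer: 3

Derivation:
Round 1: pos1(id84) recv 88: fwd; pos2(id87) recv 84: drop; pos3(id29) recv 87: fwd; pos4(id69) recv 29: drop; pos5(id35) recv 69: fwd; pos6(id61) recv 35: drop; pos0(id88) recv 61: drop
Round 2: pos2(id87) recv 88: fwd; pos4(id69) recv 87: fwd; pos6(id61) recv 69: fwd
Round 3: pos3(id29) recv 88: fwd; pos5(id35) recv 87: fwd; pos0(id88) recv 69: drop
Round 4: pos4(id69) recv 88: fwd; pos6(id61) recv 87: fwd
Round 5: pos5(id35) recv 88: fwd; pos0(id88) recv 87: drop
Round 6: pos6(id61) recv 88: fwd
Round 7: pos0(id88) recv 88: ELECTED
Message ID 69 originates at pos 4; dropped at pos 0 in round 3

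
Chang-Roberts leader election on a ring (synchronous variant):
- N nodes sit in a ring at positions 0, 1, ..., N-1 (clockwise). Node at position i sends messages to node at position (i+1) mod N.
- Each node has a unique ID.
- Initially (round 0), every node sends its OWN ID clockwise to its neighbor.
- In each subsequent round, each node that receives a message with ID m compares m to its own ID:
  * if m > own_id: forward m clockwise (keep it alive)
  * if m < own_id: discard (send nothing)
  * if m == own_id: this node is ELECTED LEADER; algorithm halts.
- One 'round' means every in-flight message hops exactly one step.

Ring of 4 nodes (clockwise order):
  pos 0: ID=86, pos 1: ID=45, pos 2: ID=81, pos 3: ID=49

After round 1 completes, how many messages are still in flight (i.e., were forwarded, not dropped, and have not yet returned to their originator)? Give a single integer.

Answer: 2

Derivation:
Round 1: pos1(id45) recv 86: fwd; pos2(id81) recv 45: drop; pos3(id49) recv 81: fwd; pos0(id86) recv 49: drop
After round 1: 2 messages still in flight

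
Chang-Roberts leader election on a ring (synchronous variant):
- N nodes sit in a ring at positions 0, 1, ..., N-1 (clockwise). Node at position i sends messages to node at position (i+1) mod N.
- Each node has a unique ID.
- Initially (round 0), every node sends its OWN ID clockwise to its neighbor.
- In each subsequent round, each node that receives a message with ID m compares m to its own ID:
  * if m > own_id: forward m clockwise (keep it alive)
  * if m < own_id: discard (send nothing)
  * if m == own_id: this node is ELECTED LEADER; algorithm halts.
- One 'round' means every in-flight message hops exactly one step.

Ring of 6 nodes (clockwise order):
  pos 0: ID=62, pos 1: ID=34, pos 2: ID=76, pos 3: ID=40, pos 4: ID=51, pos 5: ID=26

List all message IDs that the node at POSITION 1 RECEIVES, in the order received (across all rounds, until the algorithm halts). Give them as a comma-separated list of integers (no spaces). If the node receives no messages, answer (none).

Answer: 62,76

Derivation:
Round 1: pos1(id34) recv 62: fwd; pos2(id76) recv 34: drop; pos3(id40) recv 76: fwd; pos4(id51) recv 40: drop; pos5(id26) recv 51: fwd; pos0(id62) recv 26: drop
Round 2: pos2(id76) recv 62: drop; pos4(id51) recv 76: fwd; pos0(id62) recv 51: drop
Round 3: pos5(id26) recv 76: fwd
Round 4: pos0(id62) recv 76: fwd
Round 5: pos1(id34) recv 76: fwd
Round 6: pos2(id76) recv 76: ELECTED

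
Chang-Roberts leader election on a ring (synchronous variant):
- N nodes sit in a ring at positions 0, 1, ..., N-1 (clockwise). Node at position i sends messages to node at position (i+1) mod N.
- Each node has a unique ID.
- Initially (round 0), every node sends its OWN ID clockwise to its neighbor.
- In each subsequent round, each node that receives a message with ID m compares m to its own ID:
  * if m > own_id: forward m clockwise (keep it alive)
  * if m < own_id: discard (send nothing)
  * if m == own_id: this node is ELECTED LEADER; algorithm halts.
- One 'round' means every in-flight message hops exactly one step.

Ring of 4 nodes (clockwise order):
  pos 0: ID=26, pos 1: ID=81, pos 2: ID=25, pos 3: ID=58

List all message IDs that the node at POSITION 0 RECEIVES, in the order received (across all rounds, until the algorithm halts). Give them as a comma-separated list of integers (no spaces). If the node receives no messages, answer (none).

Round 1: pos1(id81) recv 26: drop; pos2(id25) recv 81: fwd; pos3(id58) recv 25: drop; pos0(id26) recv 58: fwd
Round 2: pos3(id58) recv 81: fwd; pos1(id81) recv 58: drop
Round 3: pos0(id26) recv 81: fwd
Round 4: pos1(id81) recv 81: ELECTED

Answer: 58,81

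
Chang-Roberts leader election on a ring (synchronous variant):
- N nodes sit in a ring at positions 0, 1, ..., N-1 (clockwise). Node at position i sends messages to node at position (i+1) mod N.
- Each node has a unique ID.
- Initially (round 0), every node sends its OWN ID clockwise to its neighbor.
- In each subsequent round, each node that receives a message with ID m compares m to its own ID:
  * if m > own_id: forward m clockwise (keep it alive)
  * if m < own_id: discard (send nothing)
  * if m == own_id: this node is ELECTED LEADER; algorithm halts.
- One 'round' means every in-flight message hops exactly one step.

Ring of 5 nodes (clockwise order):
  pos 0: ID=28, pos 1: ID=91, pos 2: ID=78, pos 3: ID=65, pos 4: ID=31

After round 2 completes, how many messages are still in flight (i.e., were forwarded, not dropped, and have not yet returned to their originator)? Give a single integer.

Round 1: pos1(id91) recv 28: drop; pos2(id78) recv 91: fwd; pos3(id65) recv 78: fwd; pos4(id31) recv 65: fwd; pos0(id28) recv 31: fwd
Round 2: pos3(id65) recv 91: fwd; pos4(id31) recv 78: fwd; pos0(id28) recv 65: fwd; pos1(id91) recv 31: drop
After round 2: 3 messages still in flight

Answer: 3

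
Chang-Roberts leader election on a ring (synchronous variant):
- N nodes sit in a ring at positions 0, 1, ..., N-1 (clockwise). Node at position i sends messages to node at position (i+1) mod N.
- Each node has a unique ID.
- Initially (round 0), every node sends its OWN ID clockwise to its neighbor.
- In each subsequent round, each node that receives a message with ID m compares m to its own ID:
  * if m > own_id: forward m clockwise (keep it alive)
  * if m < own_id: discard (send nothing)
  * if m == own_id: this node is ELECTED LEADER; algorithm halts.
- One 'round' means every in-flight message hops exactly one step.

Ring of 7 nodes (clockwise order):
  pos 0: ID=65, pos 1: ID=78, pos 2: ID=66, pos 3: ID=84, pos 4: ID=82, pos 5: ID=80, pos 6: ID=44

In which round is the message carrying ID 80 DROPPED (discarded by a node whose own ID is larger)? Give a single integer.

Round 1: pos1(id78) recv 65: drop; pos2(id66) recv 78: fwd; pos3(id84) recv 66: drop; pos4(id82) recv 84: fwd; pos5(id80) recv 82: fwd; pos6(id44) recv 80: fwd; pos0(id65) recv 44: drop
Round 2: pos3(id84) recv 78: drop; pos5(id80) recv 84: fwd; pos6(id44) recv 82: fwd; pos0(id65) recv 80: fwd
Round 3: pos6(id44) recv 84: fwd; pos0(id65) recv 82: fwd; pos1(id78) recv 80: fwd
Round 4: pos0(id65) recv 84: fwd; pos1(id78) recv 82: fwd; pos2(id66) recv 80: fwd
Round 5: pos1(id78) recv 84: fwd; pos2(id66) recv 82: fwd; pos3(id84) recv 80: drop
Round 6: pos2(id66) recv 84: fwd; pos3(id84) recv 82: drop
Round 7: pos3(id84) recv 84: ELECTED
Message ID 80 originates at pos 5; dropped at pos 3 in round 5

Answer: 5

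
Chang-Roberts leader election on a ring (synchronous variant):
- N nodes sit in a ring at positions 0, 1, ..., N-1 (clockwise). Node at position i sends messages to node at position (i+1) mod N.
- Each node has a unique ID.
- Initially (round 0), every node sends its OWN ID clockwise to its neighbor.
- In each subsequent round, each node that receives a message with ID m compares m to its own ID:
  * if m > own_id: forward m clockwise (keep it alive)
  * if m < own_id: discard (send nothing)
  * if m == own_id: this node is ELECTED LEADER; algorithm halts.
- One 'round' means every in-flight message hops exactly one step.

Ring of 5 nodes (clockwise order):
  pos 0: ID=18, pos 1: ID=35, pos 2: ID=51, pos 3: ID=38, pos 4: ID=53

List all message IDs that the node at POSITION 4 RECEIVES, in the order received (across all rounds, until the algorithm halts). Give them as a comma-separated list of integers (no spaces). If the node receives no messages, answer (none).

Answer: 38,51,53

Derivation:
Round 1: pos1(id35) recv 18: drop; pos2(id51) recv 35: drop; pos3(id38) recv 51: fwd; pos4(id53) recv 38: drop; pos0(id18) recv 53: fwd
Round 2: pos4(id53) recv 51: drop; pos1(id35) recv 53: fwd
Round 3: pos2(id51) recv 53: fwd
Round 4: pos3(id38) recv 53: fwd
Round 5: pos4(id53) recv 53: ELECTED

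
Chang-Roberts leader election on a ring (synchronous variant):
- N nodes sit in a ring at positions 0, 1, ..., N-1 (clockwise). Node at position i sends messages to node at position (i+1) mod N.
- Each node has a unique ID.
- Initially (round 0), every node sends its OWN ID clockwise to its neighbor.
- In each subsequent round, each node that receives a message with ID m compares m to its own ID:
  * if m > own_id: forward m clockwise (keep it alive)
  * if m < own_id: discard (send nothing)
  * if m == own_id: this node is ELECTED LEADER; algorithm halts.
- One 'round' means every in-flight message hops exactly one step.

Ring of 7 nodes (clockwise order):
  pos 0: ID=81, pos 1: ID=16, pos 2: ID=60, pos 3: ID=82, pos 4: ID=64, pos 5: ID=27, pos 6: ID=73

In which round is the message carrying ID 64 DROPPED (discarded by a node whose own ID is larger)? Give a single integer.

Round 1: pos1(id16) recv 81: fwd; pos2(id60) recv 16: drop; pos3(id82) recv 60: drop; pos4(id64) recv 82: fwd; pos5(id27) recv 64: fwd; pos6(id73) recv 27: drop; pos0(id81) recv 73: drop
Round 2: pos2(id60) recv 81: fwd; pos5(id27) recv 82: fwd; pos6(id73) recv 64: drop
Round 3: pos3(id82) recv 81: drop; pos6(id73) recv 82: fwd
Round 4: pos0(id81) recv 82: fwd
Round 5: pos1(id16) recv 82: fwd
Round 6: pos2(id60) recv 82: fwd
Round 7: pos3(id82) recv 82: ELECTED
Message ID 64 originates at pos 4; dropped at pos 6 in round 2

Answer: 2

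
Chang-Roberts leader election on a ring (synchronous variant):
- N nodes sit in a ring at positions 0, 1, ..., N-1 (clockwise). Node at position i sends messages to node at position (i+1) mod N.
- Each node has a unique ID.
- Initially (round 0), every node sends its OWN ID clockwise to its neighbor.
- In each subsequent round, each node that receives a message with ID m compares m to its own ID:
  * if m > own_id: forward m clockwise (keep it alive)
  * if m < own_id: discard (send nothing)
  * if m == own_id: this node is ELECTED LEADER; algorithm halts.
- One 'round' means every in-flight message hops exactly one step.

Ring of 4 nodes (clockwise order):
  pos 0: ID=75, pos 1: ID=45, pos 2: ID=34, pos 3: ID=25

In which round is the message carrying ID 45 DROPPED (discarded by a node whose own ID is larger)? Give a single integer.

Answer: 3

Derivation:
Round 1: pos1(id45) recv 75: fwd; pos2(id34) recv 45: fwd; pos3(id25) recv 34: fwd; pos0(id75) recv 25: drop
Round 2: pos2(id34) recv 75: fwd; pos3(id25) recv 45: fwd; pos0(id75) recv 34: drop
Round 3: pos3(id25) recv 75: fwd; pos0(id75) recv 45: drop
Round 4: pos0(id75) recv 75: ELECTED
Message ID 45 originates at pos 1; dropped at pos 0 in round 3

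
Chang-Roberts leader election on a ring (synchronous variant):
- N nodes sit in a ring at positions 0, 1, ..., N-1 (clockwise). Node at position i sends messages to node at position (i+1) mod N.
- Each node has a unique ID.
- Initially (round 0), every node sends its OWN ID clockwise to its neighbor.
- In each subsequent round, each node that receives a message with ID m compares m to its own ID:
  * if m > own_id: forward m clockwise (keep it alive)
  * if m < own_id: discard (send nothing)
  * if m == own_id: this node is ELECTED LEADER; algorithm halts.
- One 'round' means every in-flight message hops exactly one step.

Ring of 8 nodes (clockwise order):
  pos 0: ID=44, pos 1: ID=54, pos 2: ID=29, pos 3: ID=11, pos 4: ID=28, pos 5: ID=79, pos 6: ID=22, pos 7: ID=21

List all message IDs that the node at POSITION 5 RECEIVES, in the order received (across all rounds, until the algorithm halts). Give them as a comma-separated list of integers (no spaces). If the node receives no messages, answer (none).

Answer: 28,29,54,79

Derivation:
Round 1: pos1(id54) recv 44: drop; pos2(id29) recv 54: fwd; pos3(id11) recv 29: fwd; pos4(id28) recv 11: drop; pos5(id79) recv 28: drop; pos6(id22) recv 79: fwd; pos7(id21) recv 22: fwd; pos0(id44) recv 21: drop
Round 2: pos3(id11) recv 54: fwd; pos4(id28) recv 29: fwd; pos7(id21) recv 79: fwd; pos0(id44) recv 22: drop
Round 3: pos4(id28) recv 54: fwd; pos5(id79) recv 29: drop; pos0(id44) recv 79: fwd
Round 4: pos5(id79) recv 54: drop; pos1(id54) recv 79: fwd
Round 5: pos2(id29) recv 79: fwd
Round 6: pos3(id11) recv 79: fwd
Round 7: pos4(id28) recv 79: fwd
Round 8: pos5(id79) recv 79: ELECTED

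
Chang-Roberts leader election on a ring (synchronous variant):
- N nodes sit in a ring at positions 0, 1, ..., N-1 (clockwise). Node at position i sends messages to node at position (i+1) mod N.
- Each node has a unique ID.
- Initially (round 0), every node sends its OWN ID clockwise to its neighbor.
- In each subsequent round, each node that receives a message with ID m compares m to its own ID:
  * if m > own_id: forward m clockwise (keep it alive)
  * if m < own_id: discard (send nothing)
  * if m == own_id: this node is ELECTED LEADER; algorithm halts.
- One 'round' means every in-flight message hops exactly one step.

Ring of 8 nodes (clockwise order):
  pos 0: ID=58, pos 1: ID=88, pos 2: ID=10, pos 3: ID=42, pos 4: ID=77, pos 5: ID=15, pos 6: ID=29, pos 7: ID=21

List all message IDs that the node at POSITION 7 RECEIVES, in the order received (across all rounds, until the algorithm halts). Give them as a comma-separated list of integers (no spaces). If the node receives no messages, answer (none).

Answer: 29,77,88

Derivation:
Round 1: pos1(id88) recv 58: drop; pos2(id10) recv 88: fwd; pos3(id42) recv 10: drop; pos4(id77) recv 42: drop; pos5(id15) recv 77: fwd; pos6(id29) recv 15: drop; pos7(id21) recv 29: fwd; pos0(id58) recv 21: drop
Round 2: pos3(id42) recv 88: fwd; pos6(id29) recv 77: fwd; pos0(id58) recv 29: drop
Round 3: pos4(id77) recv 88: fwd; pos7(id21) recv 77: fwd
Round 4: pos5(id15) recv 88: fwd; pos0(id58) recv 77: fwd
Round 5: pos6(id29) recv 88: fwd; pos1(id88) recv 77: drop
Round 6: pos7(id21) recv 88: fwd
Round 7: pos0(id58) recv 88: fwd
Round 8: pos1(id88) recv 88: ELECTED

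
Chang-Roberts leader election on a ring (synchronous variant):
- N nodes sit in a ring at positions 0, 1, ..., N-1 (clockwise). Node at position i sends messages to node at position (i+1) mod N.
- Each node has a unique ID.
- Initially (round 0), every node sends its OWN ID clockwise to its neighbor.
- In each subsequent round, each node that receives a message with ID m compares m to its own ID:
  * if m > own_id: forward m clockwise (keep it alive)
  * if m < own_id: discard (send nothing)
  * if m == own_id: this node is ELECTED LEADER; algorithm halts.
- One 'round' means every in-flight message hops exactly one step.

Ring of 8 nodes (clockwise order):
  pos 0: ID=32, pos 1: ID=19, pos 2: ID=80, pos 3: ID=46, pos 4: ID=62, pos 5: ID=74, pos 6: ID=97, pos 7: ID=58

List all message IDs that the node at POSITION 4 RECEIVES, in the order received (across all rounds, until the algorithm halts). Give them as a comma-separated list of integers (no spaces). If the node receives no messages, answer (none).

Round 1: pos1(id19) recv 32: fwd; pos2(id80) recv 19: drop; pos3(id46) recv 80: fwd; pos4(id62) recv 46: drop; pos5(id74) recv 62: drop; pos6(id97) recv 74: drop; pos7(id58) recv 97: fwd; pos0(id32) recv 58: fwd
Round 2: pos2(id80) recv 32: drop; pos4(id62) recv 80: fwd; pos0(id32) recv 97: fwd; pos1(id19) recv 58: fwd
Round 3: pos5(id74) recv 80: fwd; pos1(id19) recv 97: fwd; pos2(id80) recv 58: drop
Round 4: pos6(id97) recv 80: drop; pos2(id80) recv 97: fwd
Round 5: pos3(id46) recv 97: fwd
Round 6: pos4(id62) recv 97: fwd
Round 7: pos5(id74) recv 97: fwd
Round 8: pos6(id97) recv 97: ELECTED

Answer: 46,80,97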